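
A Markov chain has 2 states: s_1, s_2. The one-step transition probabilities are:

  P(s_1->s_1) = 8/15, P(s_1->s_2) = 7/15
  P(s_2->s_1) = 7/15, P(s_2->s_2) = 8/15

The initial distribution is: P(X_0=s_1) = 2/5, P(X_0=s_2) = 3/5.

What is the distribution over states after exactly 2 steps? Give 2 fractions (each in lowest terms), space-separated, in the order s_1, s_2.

Propagating the distribution step by step (d_{t+1} = d_t * P):
d_0 = (s_1=2/5, s_2=3/5)
  d_1[s_1] = 2/5*8/15 + 3/5*7/15 = 37/75
  d_1[s_2] = 2/5*7/15 + 3/5*8/15 = 38/75
d_1 = (s_1=37/75, s_2=38/75)
  d_2[s_1] = 37/75*8/15 + 38/75*7/15 = 562/1125
  d_2[s_2] = 37/75*7/15 + 38/75*8/15 = 563/1125
d_2 = (s_1=562/1125, s_2=563/1125)

Answer: 562/1125 563/1125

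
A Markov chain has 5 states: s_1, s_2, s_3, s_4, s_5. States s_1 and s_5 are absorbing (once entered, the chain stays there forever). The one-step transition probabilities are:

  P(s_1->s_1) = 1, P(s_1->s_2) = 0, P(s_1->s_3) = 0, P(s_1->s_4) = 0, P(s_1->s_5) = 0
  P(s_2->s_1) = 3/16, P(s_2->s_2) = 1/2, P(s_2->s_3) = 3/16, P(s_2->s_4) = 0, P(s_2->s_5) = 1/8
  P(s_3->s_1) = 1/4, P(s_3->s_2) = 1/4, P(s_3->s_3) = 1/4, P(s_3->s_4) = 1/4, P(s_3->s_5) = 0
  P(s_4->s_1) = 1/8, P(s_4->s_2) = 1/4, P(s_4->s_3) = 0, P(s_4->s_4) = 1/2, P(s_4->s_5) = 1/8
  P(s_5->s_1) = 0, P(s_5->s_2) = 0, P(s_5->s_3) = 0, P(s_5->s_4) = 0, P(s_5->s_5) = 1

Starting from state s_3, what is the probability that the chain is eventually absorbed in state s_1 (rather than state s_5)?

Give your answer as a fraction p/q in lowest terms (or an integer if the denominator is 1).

Let a_i = P(absorbed in s_1 | start in state i).
Boundary conditions: a_s_1 = 1, a_s_5 = 0.
For each transient state i, a_i = sum_j P(i->j) * a_j:
  a_s_2 = 3/16*a_s_1 + 1/2*a_s_2 + 3/16*a_s_3 + 0*a_s_4 + 1/8*a_s_5
  a_s_3 = 1/4*a_s_1 + 1/4*a_s_2 + 1/4*a_s_3 + 1/4*a_s_4 + 0*a_s_5
  a_s_4 = 1/8*a_s_1 + 1/4*a_s_2 + 0*a_s_3 + 1/2*a_s_4 + 1/8*a_s_5

Substituting a_s_1 = 1 and a_s_5 = 0, rearrange to (I - Q) a = r where r[i] = P(i -> s_1):
  [1/2, -3/16, 0] . (a_s_2, a_s_3, a_s_4) = 3/16
  [-1/4, 3/4, -1/4] . (a_s_2, a_s_3, a_s_4) = 1/4
  [-1/4, 0, 1/2] . (a_s_2, a_s_3, a_s_4) = 1/8

Solving yields:
  a_s_2 = 17/26
  a_s_3 = 29/39
  a_s_4 = 15/26

Starting state is s_3, so the absorption probability is a_s_3 = 29/39.

Answer: 29/39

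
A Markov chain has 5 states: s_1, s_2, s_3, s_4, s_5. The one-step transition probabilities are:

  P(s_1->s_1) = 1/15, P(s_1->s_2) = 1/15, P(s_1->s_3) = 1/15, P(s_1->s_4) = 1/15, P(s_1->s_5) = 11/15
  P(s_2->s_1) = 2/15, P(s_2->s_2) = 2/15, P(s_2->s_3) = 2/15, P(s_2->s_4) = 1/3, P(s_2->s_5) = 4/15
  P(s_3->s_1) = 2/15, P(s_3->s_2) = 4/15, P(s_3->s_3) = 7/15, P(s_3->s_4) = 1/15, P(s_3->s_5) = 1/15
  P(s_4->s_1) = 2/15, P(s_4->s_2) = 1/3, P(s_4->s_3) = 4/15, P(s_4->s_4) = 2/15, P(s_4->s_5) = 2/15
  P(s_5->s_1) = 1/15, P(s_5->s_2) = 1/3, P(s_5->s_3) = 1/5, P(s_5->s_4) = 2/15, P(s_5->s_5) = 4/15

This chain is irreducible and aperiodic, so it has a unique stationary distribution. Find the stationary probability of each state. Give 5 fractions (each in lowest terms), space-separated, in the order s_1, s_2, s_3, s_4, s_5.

The stationary distribution satisfies pi = pi * P, i.e.:
  pi_s_1 = 1/15*pi_s_1 + 2/15*pi_s_2 + 2/15*pi_s_3 + 2/15*pi_s_4 + 1/15*pi_s_5
  pi_s_2 = 1/15*pi_s_1 + 2/15*pi_s_2 + 4/15*pi_s_3 + 1/3*pi_s_4 + 1/3*pi_s_5
  pi_s_3 = 1/15*pi_s_1 + 2/15*pi_s_2 + 7/15*pi_s_3 + 4/15*pi_s_4 + 1/5*pi_s_5
  pi_s_4 = 1/15*pi_s_1 + 1/3*pi_s_2 + 1/15*pi_s_3 + 2/15*pi_s_4 + 2/15*pi_s_5
  pi_s_5 = 11/15*pi_s_1 + 4/15*pi_s_2 + 1/15*pi_s_3 + 2/15*pi_s_4 + 4/15*pi_s_5
with normalization: pi_s_1 + pi_s_2 + pi_s_3 + pi_s_4 + pi_s_5 = 1.

Using the first 4 balance equations plus normalization, the linear system A*pi = b is:
  [-14/15, 2/15, 2/15, 2/15, 1/15] . pi = 0
  [1/15, -13/15, 4/15, 1/3, 1/3] . pi = 0
  [1/15, 2/15, -8/15, 4/15, 1/5] . pi = 0
  [1/15, 1/3, 1/15, -13/15, 2/15] . pi = 0
  [1, 1, 1, 1, 1] . pi = 1

Solving yields:
  pi_s_1 = 841/7679
  pi_s_2 = 3683/15358
  pi_s_3 = 1884/7679
  pi_s_4 = 2421/15358
  pi_s_5 = 1902/7679

Verification (pi * P):
  841/7679*1/15 + 3683/15358*2/15 + 1884/7679*2/15 + 2421/15358*2/15 + 1902/7679*1/15 = 841/7679 = pi_s_1  (ok)
  841/7679*1/15 + 3683/15358*2/15 + 1884/7679*4/15 + 2421/15358*1/3 + 1902/7679*1/3 = 3683/15358 = pi_s_2  (ok)
  841/7679*1/15 + 3683/15358*2/15 + 1884/7679*7/15 + 2421/15358*4/15 + 1902/7679*1/5 = 1884/7679 = pi_s_3  (ok)
  841/7679*1/15 + 3683/15358*1/3 + 1884/7679*1/15 + 2421/15358*2/15 + 1902/7679*2/15 = 2421/15358 = pi_s_4  (ok)
  841/7679*11/15 + 3683/15358*4/15 + 1884/7679*1/15 + 2421/15358*2/15 + 1902/7679*4/15 = 1902/7679 = pi_s_5  (ok)

Answer: 841/7679 3683/15358 1884/7679 2421/15358 1902/7679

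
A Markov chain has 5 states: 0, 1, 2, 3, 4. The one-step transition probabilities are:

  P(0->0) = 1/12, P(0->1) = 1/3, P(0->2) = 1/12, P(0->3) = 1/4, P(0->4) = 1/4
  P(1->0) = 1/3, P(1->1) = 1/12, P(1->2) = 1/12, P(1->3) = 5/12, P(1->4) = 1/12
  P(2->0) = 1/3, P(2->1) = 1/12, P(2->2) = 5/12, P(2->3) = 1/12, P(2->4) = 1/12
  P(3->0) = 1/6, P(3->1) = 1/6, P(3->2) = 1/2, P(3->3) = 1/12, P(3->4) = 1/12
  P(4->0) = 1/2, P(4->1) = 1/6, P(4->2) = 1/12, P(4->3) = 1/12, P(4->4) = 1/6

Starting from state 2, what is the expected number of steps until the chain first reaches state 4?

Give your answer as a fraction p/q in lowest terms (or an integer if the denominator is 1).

Let h_i = expected steps to first reach 4 from state i.
Boundary: h_4 = 0.
First-step equations for the other states:
  h_0 = 1 + 1/12*h_0 + 1/3*h_1 + 1/12*h_2 + 1/4*h_3 + 1/4*h_4
  h_1 = 1 + 1/3*h_0 + 1/12*h_1 + 1/12*h_2 + 5/12*h_3 + 1/12*h_4
  h_2 = 1 + 1/3*h_0 + 1/12*h_1 + 5/12*h_2 + 1/12*h_3 + 1/12*h_4
  h_3 = 1 + 1/6*h_0 + 1/6*h_1 + 1/2*h_2 + 1/12*h_3 + 1/12*h_4

Substituting h_4 = 0 and rearranging gives the linear system (I - Q) h = 1:
  [11/12, -1/3, -1/12, -1/4] . (h_0, h_1, h_2, h_3) = 1
  [-1/3, 11/12, -1/12, -5/12] . (h_0, h_1, h_2, h_3) = 1
  [-1/3, -1/12, 7/12, -1/12] . (h_0, h_1, h_2, h_3) = 1
  [-1/6, -1/6, -1/2, 11/12] . (h_0, h_1, h_2, h_3) = 1

Solving yields:
  h_0 = 1892/269
  h_1 = 2188/269
  h_2 = 2172/269
  h_3 = 2220/269

Starting state is 2, so the expected hitting time is h_2 = 2172/269.

Answer: 2172/269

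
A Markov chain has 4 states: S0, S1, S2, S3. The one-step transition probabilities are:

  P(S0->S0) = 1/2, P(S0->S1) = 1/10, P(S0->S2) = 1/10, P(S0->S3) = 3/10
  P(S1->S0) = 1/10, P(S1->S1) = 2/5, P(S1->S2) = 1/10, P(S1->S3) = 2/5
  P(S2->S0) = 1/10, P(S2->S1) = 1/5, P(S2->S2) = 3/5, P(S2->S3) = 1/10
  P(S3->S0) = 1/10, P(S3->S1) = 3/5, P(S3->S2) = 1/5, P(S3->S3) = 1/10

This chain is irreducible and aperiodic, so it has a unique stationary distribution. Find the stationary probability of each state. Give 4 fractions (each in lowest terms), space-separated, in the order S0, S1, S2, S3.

Answer: 1/6 71/204 101/408 97/408

Derivation:
The stationary distribution satisfies pi = pi * P, i.e.:
  pi_S0 = 1/2*pi_S0 + 1/10*pi_S1 + 1/10*pi_S2 + 1/10*pi_S3
  pi_S1 = 1/10*pi_S0 + 2/5*pi_S1 + 1/5*pi_S2 + 3/5*pi_S3
  pi_S2 = 1/10*pi_S0 + 1/10*pi_S1 + 3/5*pi_S2 + 1/5*pi_S3
  pi_S3 = 3/10*pi_S0 + 2/5*pi_S1 + 1/10*pi_S2 + 1/10*pi_S3
with normalization: pi_S0 + pi_S1 + pi_S2 + pi_S3 = 1.

Using the first 3 balance equations plus normalization, the linear system A*pi = b is:
  [-1/2, 1/10, 1/10, 1/10] . pi = 0
  [1/10, -3/5, 1/5, 3/5] . pi = 0
  [1/10, 1/10, -2/5, 1/5] . pi = 0
  [1, 1, 1, 1] . pi = 1

Solving yields:
  pi_S0 = 1/6
  pi_S1 = 71/204
  pi_S2 = 101/408
  pi_S3 = 97/408

Verification (pi * P):
  1/6*1/2 + 71/204*1/10 + 101/408*1/10 + 97/408*1/10 = 1/6 = pi_S0  (ok)
  1/6*1/10 + 71/204*2/5 + 101/408*1/5 + 97/408*3/5 = 71/204 = pi_S1  (ok)
  1/6*1/10 + 71/204*1/10 + 101/408*3/5 + 97/408*1/5 = 101/408 = pi_S2  (ok)
  1/6*3/10 + 71/204*2/5 + 101/408*1/10 + 97/408*1/10 = 97/408 = pi_S3  (ok)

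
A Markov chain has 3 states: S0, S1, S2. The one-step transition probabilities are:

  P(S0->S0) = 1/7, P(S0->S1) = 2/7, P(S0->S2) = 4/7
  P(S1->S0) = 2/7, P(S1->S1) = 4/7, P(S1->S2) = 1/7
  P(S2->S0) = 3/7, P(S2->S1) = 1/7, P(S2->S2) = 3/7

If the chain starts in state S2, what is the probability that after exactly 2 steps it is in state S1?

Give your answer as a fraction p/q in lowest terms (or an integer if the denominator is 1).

Answer: 13/49

Derivation:
Computing P^2 by repeated multiplication:
P^1 =
  S0: [1/7, 2/7, 4/7]
  S1: [2/7, 4/7, 1/7]
  S2: [3/7, 1/7, 3/7]
P^2 =
  S0: [17/49, 2/7, 18/49]
  S1: [13/49, 3/7, 15/49]
  S2: [2/7, 13/49, 22/49]

(P^2)[S2 -> S1] = 13/49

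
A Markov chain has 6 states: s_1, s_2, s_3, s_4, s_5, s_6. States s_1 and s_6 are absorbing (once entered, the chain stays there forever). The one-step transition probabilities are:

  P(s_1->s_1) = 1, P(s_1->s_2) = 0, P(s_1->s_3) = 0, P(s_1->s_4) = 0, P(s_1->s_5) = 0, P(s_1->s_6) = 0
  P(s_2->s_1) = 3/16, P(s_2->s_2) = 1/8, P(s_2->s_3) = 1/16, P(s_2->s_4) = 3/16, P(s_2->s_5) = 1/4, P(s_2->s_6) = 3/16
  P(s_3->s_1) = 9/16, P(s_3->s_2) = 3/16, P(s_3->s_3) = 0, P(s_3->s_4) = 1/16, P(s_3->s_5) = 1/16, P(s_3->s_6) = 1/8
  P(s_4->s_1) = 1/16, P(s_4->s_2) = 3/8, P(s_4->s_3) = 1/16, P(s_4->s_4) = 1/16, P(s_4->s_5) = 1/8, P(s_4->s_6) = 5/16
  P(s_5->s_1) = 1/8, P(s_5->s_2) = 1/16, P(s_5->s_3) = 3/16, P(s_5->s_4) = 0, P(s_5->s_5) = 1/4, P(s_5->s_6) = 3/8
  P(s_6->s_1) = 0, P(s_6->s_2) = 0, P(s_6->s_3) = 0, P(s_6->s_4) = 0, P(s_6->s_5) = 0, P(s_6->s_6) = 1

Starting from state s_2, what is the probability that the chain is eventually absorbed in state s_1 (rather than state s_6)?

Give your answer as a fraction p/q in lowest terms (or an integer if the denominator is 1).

Answer: 7456/16789

Derivation:
Let a_i = P(absorbed in s_1 | start in state i).
Boundary conditions: a_s_1 = 1, a_s_6 = 0.
For each transient state i, a_i = sum_j P(i->j) * a_j:
  a_s_2 = 3/16*a_s_1 + 1/8*a_s_2 + 1/16*a_s_3 + 3/16*a_s_4 + 1/4*a_s_5 + 3/16*a_s_6
  a_s_3 = 9/16*a_s_1 + 3/16*a_s_2 + 0*a_s_3 + 1/16*a_s_4 + 1/16*a_s_5 + 1/8*a_s_6
  a_s_4 = 1/16*a_s_1 + 3/8*a_s_2 + 1/16*a_s_3 + 1/16*a_s_4 + 1/8*a_s_5 + 5/16*a_s_6
  a_s_5 = 1/8*a_s_1 + 1/16*a_s_2 + 3/16*a_s_3 + 0*a_s_4 + 1/4*a_s_5 + 3/8*a_s_6

Substituting a_s_1 = 1 and a_s_6 = 0, rearrange to (I - Q) a = r where r[i] = P(i -> s_1):
  [7/8, -1/16, -3/16, -1/4] . (a_s_2, a_s_3, a_s_4, a_s_5) = 3/16
  [-3/16, 1, -1/16, -1/16] . (a_s_2, a_s_3, a_s_4, a_s_5) = 9/16
  [-3/8, -1/16, 15/16, -1/8] . (a_s_2, a_s_3, a_s_4, a_s_5) = 1/16
  [-1/16, -3/16, 0, 3/4] . (a_s_2, a_s_3, a_s_4, a_s_5) = 1/8

Solving yields:
  a_s_2 = 7456/16789
  a_s_3 = 11594/16789
  a_s_4 = 5717/16789
  a_s_5 = 6318/16789

Starting state is s_2, so the absorption probability is a_s_2 = 7456/16789.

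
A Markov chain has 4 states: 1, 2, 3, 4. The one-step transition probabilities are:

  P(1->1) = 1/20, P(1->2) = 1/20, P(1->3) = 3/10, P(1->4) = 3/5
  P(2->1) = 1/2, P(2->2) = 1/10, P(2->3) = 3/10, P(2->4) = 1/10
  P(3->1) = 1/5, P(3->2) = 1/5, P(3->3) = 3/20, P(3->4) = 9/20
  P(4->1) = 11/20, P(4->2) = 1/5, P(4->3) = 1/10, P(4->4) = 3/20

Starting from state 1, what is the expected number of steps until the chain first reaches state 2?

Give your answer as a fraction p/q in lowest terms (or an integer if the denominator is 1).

Answer: 13100/1807

Derivation:
Let h_i = expected steps to first reach 2 from state i.
Boundary: h_2 = 0.
First-step equations for the other states:
  h_1 = 1 + 1/20*h_1 + 1/20*h_2 + 3/10*h_3 + 3/5*h_4
  h_3 = 1 + 1/5*h_1 + 1/5*h_2 + 3/20*h_3 + 9/20*h_4
  h_4 = 1 + 11/20*h_1 + 1/5*h_2 + 1/10*h_3 + 3/20*h_4

Substituting h_2 = 0 and rearranging gives the linear system (I - Q) h = 1:
  [19/20, -3/10, -3/5] . (h_1, h_3, h_4) = 1
  [-1/5, 17/20, -9/20] . (h_1, h_3, h_4) = 1
  [-11/20, -1/10, 17/20] . (h_1, h_3, h_4) = 1

Solving yields:
  h_1 = 13100/1807
  h_3 = 11540/1807
  h_4 = 920/139

Starting state is 1, so the expected hitting time is h_1 = 13100/1807.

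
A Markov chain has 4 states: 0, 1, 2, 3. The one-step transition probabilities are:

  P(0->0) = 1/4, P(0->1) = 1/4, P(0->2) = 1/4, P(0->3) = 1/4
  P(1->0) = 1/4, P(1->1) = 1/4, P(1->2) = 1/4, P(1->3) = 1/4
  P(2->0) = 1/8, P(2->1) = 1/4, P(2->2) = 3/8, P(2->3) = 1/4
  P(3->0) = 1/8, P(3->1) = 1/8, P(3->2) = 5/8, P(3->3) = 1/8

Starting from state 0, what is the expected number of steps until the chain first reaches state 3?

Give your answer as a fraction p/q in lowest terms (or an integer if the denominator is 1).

Let h_i = expected steps to first reach 3 from state i.
Boundary: h_3 = 0.
First-step equations for the other states:
  h_0 = 1 + 1/4*h_0 + 1/4*h_1 + 1/4*h_2 + 1/4*h_3
  h_1 = 1 + 1/4*h_0 + 1/4*h_1 + 1/4*h_2 + 1/4*h_3
  h_2 = 1 + 1/8*h_0 + 1/4*h_1 + 3/8*h_2 + 1/4*h_3

Substituting h_3 = 0 and rearranging gives the linear system (I - Q) h = 1:
  [3/4, -1/4, -1/4] . (h_0, h_1, h_2) = 1
  [-1/4, 3/4, -1/4] . (h_0, h_1, h_2) = 1
  [-1/8, -1/4, 5/8] . (h_0, h_1, h_2) = 1

Solving yields:
  h_0 = 4
  h_1 = 4
  h_2 = 4

Starting state is 0, so the expected hitting time is h_0 = 4.

Answer: 4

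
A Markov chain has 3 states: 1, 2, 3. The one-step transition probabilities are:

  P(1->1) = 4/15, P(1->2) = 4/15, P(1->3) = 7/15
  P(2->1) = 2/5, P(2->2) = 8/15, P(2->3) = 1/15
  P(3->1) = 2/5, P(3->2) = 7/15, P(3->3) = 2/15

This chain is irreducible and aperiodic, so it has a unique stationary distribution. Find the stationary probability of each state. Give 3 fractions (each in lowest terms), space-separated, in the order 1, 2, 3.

The stationary distribution satisfies pi = pi * P, i.e.:
  pi_1 = 4/15*pi_1 + 2/5*pi_2 + 2/5*pi_3
  pi_2 = 4/15*pi_1 + 8/15*pi_2 + 7/15*pi_3
  pi_3 = 7/15*pi_1 + 1/15*pi_2 + 2/15*pi_3
with normalization: pi_1 + pi_2 + pi_3 = 1.

Using the first 2 balance equations plus normalization, the linear system A*pi = b is:
  [-11/15, 2/5, 2/5] . pi = 0
  [4/15, -7/15, 7/15] . pi = 0
  [1, 1, 1] . pi = 1

Solving yields:
  pi_1 = 6/17
  pi_2 = 101/238
  pi_3 = 53/238

Verification (pi * P):
  6/17*4/15 + 101/238*2/5 + 53/238*2/5 = 6/17 = pi_1  (ok)
  6/17*4/15 + 101/238*8/15 + 53/238*7/15 = 101/238 = pi_2  (ok)
  6/17*7/15 + 101/238*1/15 + 53/238*2/15 = 53/238 = pi_3  (ok)

Answer: 6/17 101/238 53/238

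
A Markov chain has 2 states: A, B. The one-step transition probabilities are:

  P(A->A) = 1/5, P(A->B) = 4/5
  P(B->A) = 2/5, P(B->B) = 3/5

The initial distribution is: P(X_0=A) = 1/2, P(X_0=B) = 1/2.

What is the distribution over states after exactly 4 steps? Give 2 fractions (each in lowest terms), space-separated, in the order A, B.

Answer: 417/1250 833/1250

Derivation:
Propagating the distribution step by step (d_{t+1} = d_t * P):
d_0 = (A=1/2, B=1/2)
  d_1[A] = 1/2*1/5 + 1/2*2/5 = 3/10
  d_1[B] = 1/2*4/5 + 1/2*3/5 = 7/10
d_1 = (A=3/10, B=7/10)
  d_2[A] = 3/10*1/5 + 7/10*2/5 = 17/50
  d_2[B] = 3/10*4/5 + 7/10*3/5 = 33/50
d_2 = (A=17/50, B=33/50)
  d_3[A] = 17/50*1/5 + 33/50*2/5 = 83/250
  d_3[B] = 17/50*4/5 + 33/50*3/5 = 167/250
d_3 = (A=83/250, B=167/250)
  d_4[A] = 83/250*1/5 + 167/250*2/5 = 417/1250
  d_4[B] = 83/250*4/5 + 167/250*3/5 = 833/1250
d_4 = (A=417/1250, B=833/1250)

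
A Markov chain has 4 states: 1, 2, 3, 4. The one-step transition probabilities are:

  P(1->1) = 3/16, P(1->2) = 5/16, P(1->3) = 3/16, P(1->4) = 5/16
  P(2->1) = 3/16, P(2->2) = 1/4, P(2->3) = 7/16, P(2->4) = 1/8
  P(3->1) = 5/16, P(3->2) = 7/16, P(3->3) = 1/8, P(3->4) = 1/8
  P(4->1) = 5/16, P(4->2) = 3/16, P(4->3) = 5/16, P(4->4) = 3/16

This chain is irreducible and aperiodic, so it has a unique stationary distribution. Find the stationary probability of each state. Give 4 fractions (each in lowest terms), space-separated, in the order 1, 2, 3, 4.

The stationary distribution satisfies pi = pi * P, i.e.:
  pi_1 = 3/16*pi_1 + 3/16*pi_2 + 5/16*pi_3 + 5/16*pi_4
  pi_2 = 5/16*pi_1 + 1/4*pi_2 + 7/16*pi_3 + 3/16*pi_4
  pi_3 = 3/16*pi_1 + 7/16*pi_2 + 1/8*pi_3 + 5/16*pi_4
  pi_4 = 5/16*pi_1 + 1/8*pi_2 + 1/8*pi_3 + 3/16*pi_4
with normalization: pi_1 + pi_2 + pi_3 + pi_4 = 1.

Using the first 3 balance equations plus normalization, the linear system A*pi = b is:
  [-13/16, 3/16, 5/16, 5/16] . pi = 0
  [5/16, -3/4, 7/16, 3/16] . pi = 0
  [3/16, 7/16, -7/8, 5/16] . pi = 0
  [1, 1, 1, 1] . pi = 1

Solving yields:
  pi_1 = 1231/5046
  pi_2 = 256/841
  pi_3 = 680/2523
  pi_4 = 919/5046

Verification (pi * P):
  1231/5046*3/16 + 256/841*3/16 + 680/2523*5/16 + 919/5046*5/16 = 1231/5046 = pi_1  (ok)
  1231/5046*5/16 + 256/841*1/4 + 680/2523*7/16 + 919/5046*3/16 = 256/841 = pi_2  (ok)
  1231/5046*3/16 + 256/841*7/16 + 680/2523*1/8 + 919/5046*5/16 = 680/2523 = pi_3  (ok)
  1231/5046*5/16 + 256/841*1/8 + 680/2523*1/8 + 919/5046*3/16 = 919/5046 = pi_4  (ok)

Answer: 1231/5046 256/841 680/2523 919/5046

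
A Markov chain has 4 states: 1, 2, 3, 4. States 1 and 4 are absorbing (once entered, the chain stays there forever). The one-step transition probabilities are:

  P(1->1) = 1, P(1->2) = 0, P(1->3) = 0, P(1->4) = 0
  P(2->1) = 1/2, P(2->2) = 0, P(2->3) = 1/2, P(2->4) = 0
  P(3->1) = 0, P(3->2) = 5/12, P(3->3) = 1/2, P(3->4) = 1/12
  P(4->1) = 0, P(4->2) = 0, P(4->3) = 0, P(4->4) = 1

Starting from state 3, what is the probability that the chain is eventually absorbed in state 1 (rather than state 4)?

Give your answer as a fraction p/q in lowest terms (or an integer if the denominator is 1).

Let a_i = P(absorbed in 1 | start in state i).
Boundary conditions: a_1 = 1, a_4 = 0.
For each transient state i, a_i = sum_j P(i->j) * a_j:
  a_2 = 1/2*a_1 + 0*a_2 + 1/2*a_3 + 0*a_4
  a_3 = 0*a_1 + 5/12*a_2 + 1/2*a_3 + 1/12*a_4

Substituting a_1 = 1 and a_4 = 0, rearrange to (I - Q) a = r where r[i] = P(i -> 1):
  [1, -1/2] . (a_2, a_3) = 1/2
  [-5/12, 1/2] . (a_2, a_3) = 0

Solving yields:
  a_2 = 6/7
  a_3 = 5/7

Starting state is 3, so the absorption probability is a_3 = 5/7.

Answer: 5/7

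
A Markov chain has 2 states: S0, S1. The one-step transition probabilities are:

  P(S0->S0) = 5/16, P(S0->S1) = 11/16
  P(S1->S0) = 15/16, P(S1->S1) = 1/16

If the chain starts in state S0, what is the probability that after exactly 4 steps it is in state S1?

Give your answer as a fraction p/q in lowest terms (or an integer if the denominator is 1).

Answer: 2937/8192

Derivation:
Computing P^4 by repeated multiplication:
P^1 =
  S0: [5/16, 11/16]
  S1: [15/16, 1/16]
P^2 =
  S0: [95/128, 33/128]
  S1: [45/128, 83/128]
P^3 =
  S0: [485/1024, 539/1024]
  S1: [735/1024, 289/1024]
P^4 =
  S0: [5255/8192, 2937/8192]
  S1: [4005/8192, 4187/8192]

(P^4)[S0 -> S1] = 2937/8192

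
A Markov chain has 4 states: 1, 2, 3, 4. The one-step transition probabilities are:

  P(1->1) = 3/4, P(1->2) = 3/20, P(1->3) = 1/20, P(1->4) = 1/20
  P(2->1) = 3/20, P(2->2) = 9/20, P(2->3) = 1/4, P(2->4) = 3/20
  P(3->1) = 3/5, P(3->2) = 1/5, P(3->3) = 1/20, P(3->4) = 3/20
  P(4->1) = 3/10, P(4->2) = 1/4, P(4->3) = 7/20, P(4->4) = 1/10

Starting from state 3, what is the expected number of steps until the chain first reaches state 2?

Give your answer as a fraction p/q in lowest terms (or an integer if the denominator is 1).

Answer: 100/17

Derivation:
Let h_i = expected steps to first reach 2 from state i.
Boundary: h_2 = 0.
First-step equations for the other states:
  h_1 = 1 + 3/4*h_1 + 3/20*h_2 + 1/20*h_3 + 1/20*h_4
  h_3 = 1 + 3/5*h_1 + 1/5*h_2 + 1/20*h_3 + 3/20*h_4
  h_4 = 1 + 3/10*h_1 + 1/4*h_2 + 7/20*h_3 + 1/10*h_4

Substituting h_2 = 0 and rearranging gives the linear system (I - Q) h = 1:
  [1/4, -1/20, -1/20] . (h_1, h_3, h_4) = 1
  [-3/5, 19/20, -3/20] . (h_1, h_3, h_4) = 1
  [-3/10, -7/20, 9/10] . (h_1, h_3, h_4) = 1

Solving yields:
  h_1 = 320/51
  h_3 = 100/17
  h_4 = 280/51

Starting state is 3, so the expected hitting time is h_3 = 100/17.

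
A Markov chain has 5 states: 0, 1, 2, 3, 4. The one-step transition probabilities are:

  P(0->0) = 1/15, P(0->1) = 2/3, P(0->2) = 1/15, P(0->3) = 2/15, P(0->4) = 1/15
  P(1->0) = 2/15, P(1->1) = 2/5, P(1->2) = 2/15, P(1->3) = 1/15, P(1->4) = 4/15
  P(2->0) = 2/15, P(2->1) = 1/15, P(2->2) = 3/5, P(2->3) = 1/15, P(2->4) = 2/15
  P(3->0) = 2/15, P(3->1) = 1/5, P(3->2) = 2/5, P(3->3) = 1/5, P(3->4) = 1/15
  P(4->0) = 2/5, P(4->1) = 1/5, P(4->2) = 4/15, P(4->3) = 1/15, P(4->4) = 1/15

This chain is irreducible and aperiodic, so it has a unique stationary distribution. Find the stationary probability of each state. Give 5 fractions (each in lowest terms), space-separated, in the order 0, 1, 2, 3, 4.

The stationary distribution satisfies pi = pi * P, i.e.:
  pi_0 = 1/15*pi_0 + 2/15*pi_1 + 2/15*pi_2 + 2/15*pi_3 + 2/5*pi_4
  pi_1 = 2/3*pi_0 + 2/5*pi_1 + 1/15*pi_2 + 1/5*pi_3 + 1/5*pi_4
  pi_2 = 1/15*pi_0 + 2/15*pi_1 + 3/5*pi_2 + 2/5*pi_3 + 4/15*pi_4
  pi_3 = 2/15*pi_0 + 1/15*pi_1 + 1/15*pi_2 + 1/5*pi_3 + 1/15*pi_4
  pi_4 = 1/15*pi_0 + 4/15*pi_1 + 2/15*pi_2 + 1/15*pi_3 + 1/15*pi_4
with normalization: pi_0 + pi_1 + pi_2 + pi_3 + pi_4 = 1.

Using the first 4 balance equations plus normalization, the linear system A*pi = b is:
  [-14/15, 2/15, 2/15, 2/15, 2/5] . pi = 0
  [2/3, -3/5, 1/15, 1/5, 1/5] . pi = 0
  [1/15, 2/15, -2/5, 2/5, 4/15] . pi = 0
  [2/15, 1/15, 1/15, -4/5, 1/15] . pi = 0
  [1, 1, 1, 1, 1] . pi = 1

Solving yields:
  pi_0 = 647/4007
  pi_1 = 2343/8014
  pi_2 = 1246/4007
  pi_3 = 358/4007
  pi_4 = 1169/8014

Verification (pi * P):
  647/4007*1/15 + 2343/8014*2/15 + 1246/4007*2/15 + 358/4007*2/15 + 1169/8014*2/5 = 647/4007 = pi_0  (ok)
  647/4007*2/3 + 2343/8014*2/5 + 1246/4007*1/15 + 358/4007*1/5 + 1169/8014*1/5 = 2343/8014 = pi_1  (ok)
  647/4007*1/15 + 2343/8014*2/15 + 1246/4007*3/5 + 358/4007*2/5 + 1169/8014*4/15 = 1246/4007 = pi_2  (ok)
  647/4007*2/15 + 2343/8014*1/15 + 1246/4007*1/15 + 358/4007*1/5 + 1169/8014*1/15 = 358/4007 = pi_3  (ok)
  647/4007*1/15 + 2343/8014*4/15 + 1246/4007*2/15 + 358/4007*1/15 + 1169/8014*1/15 = 1169/8014 = pi_4  (ok)

Answer: 647/4007 2343/8014 1246/4007 358/4007 1169/8014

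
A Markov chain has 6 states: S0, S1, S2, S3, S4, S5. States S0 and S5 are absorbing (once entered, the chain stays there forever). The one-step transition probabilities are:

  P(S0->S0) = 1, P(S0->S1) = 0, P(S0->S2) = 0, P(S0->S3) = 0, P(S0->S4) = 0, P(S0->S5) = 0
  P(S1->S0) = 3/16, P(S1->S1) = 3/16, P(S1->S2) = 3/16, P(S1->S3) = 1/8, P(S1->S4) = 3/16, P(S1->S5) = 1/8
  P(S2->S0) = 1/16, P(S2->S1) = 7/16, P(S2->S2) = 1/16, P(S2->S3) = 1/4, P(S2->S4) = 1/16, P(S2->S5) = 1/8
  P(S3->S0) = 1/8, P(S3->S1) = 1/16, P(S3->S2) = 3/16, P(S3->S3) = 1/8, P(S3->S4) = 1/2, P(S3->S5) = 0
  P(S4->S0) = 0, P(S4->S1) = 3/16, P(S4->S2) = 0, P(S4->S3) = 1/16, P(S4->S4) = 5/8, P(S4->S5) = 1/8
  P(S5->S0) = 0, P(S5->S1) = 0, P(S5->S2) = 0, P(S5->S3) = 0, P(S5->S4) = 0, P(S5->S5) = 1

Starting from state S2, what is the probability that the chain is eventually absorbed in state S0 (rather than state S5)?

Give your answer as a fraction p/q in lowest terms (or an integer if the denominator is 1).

Let a_i = P(absorbed in S0 | start in state i).
Boundary conditions: a_S0 = 1, a_S5 = 0.
For each transient state i, a_i = sum_j P(i->j) * a_j:
  a_S1 = 3/16*a_S0 + 3/16*a_S1 + 3/16*a_S2 + 1/8*a_S3 + 3/16*a_S4 + 1/8*a_S5
  a_S2 = 1/16*a_S0 + 7/16*a_S1 + 1/16*a_S2 + 1/4*a_S3 + 1/16*a_S4 + 1/8*a_S5
  a_S3 = 1/8*a_S0 + 1/16*a_S1 + 3/16*a_S2 + 1/8*a_S3 + 1/2*a_S4 + 0*a_S5
  a_S4 = 0*a_S0 + 3/16*a_S1 + 0*a_S2 + 1/16*a_S3 + 5/8*a_S4 + 1/8*a_S5

Substituting a_S0 = 1 and a_S5 = 0, rearrange to (I - Q) a = r where r[i] = P(i -> S0):
  [13/16, -3/16, -1/8, -3/16] . (a_S1, a_S2, a_S3, a_S4) = 3/16
  [-7/16, 15/16, -1/4, -1/16] . (a_S1, a_S2, a_S3, a_S4) = 1/16
  [-1/16, -3/16, 7/8, -1/2] . (a_S1, a_S2, a_S3, a_S4) = 1/8
  [-3/16, 0, -1/16, 3/8] . (a_S1, a_S2, a_S3, a_S4) = 0

Solving yields:
  a_S1 = 339/725
  a_S2 = 307/725
  a_S3 = 321/725
  a_S4 = 223/725

Starting state is S2, so the absorption probability is a_S2 = 307/725.

Answer: 307/725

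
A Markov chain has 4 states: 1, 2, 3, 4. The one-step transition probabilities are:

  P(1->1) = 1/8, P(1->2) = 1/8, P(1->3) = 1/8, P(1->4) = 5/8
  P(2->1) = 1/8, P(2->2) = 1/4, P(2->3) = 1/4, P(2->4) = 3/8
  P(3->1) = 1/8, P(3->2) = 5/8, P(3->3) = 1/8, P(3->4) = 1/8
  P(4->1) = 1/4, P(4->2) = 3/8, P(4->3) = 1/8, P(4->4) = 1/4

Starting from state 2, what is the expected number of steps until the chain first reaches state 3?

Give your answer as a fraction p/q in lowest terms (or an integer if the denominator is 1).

Let h_i = expected steps to first reach 3 from state i.
Boundary: h_3 = 0.
First-step equations for the other states:
  h_1 = 1 + 1/8*h_1 + 1/8*h_2 + 1/8*h_3 + 5/8*h_4
  h_2 = 1 + 1/8*h_1 + 1/4*h_2 + 1/4*h_3 + 3/8*h_4
  h_4 = 1 + 1/4*h_1 + 3/8*h_2 + 1/8*h_3 + 1/4*h_4

Substituting h_3 = 0 and rearranging gives the linear system (I - Q) h = 1:
  [7/8, -1/8, -5/8] . (h_1, h_2, h_4) = 1
  [-1/8, 3/4, -3/8] . (h_1, h_2, h_4) = 1
  [-1/4, -3/8, 3/4] . (h_1, h_2, h_4) = 1

Solving yields:
  h_1 = 108/17
  h_2 = 280/51
  h_4 = 316/51

Starting state is 2, so the expected hitting time is h_2 = 280/51.

Answer: 280/51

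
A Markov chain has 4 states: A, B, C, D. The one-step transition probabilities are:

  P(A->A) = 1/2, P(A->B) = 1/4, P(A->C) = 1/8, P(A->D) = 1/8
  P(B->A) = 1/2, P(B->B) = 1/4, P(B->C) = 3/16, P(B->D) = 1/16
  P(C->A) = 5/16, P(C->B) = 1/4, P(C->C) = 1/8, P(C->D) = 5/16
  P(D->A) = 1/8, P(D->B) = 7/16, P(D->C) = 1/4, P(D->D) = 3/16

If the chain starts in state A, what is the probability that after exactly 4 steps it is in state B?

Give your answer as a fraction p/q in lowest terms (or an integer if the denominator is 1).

Answer: 9089/32768

Derivation:
Computing P^4 by repeated multiplication:
P^1 =
  A: [1/2, 1/4, 1/8, 1/8]
  B: [1/2, 1/4, 3/16, 1/16]
  C: [5/16, 1/4, 1/8, 5/16]
  D: [1/8, 7/16, 1/4, 3/16]
P^2 =
  A: [55/128, 35/128, 5/32, 9/64]
  B: [113/256, 67/256, 19/128, 19/128]
  C: [23/64, 79/256, 23/128, 39/256]
  D: [49/128, 73/256, 45/256, 5/32]
P^3 =
  A: [107/256, 283/1024, 327/2048, 299/2048]
  B: [853/2048, 569/2048, 655/4096, 597/4096]
  C: [419/1024, 1141/4096, 669/4096, 305/2048]
  D: [1673/4096, 143/512, 665/4096, 307/2048]
P^4 =
  A: [13609/32768, 9089/32768, 1315/8192, 2405/16384]
  B: [27221/65536, 18175/65536, 2631/16384, 601/4096]
  C: [27101/65536, 9107/32768, 10553/65536, 2417/16384]
  D: [27089/65536, 9113/32768, 2641/16384, 9657/65536]

(P^4)[A -> B] = 9089/32768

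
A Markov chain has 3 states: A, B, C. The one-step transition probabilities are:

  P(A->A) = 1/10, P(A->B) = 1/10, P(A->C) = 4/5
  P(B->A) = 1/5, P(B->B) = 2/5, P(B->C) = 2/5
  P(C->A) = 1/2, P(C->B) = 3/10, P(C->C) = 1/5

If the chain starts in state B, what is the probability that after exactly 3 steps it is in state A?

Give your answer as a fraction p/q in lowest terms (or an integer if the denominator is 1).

Computing P^3 by repeated multiplication:
P^1 =
  A: [1/10, 1/10, 4/5]
  B: [1/5, 2/5, 2/5]
  C: [1/2, 3/10, 1/5]
P^2 =
  A: [43/100, 29/100, 7/25]
  B: [3/10, 3/10, 2/5]
  C: [21/100, 23/100, 14/25]
P^3 =
  A: [241/1000, 243/1000, 129/250]
  B: [29/100, 27/100, 11/25]
  C: [347/1000, 281/1000, 93/250]

(P^3)[B -> A] = 29/100

Answer: 29/100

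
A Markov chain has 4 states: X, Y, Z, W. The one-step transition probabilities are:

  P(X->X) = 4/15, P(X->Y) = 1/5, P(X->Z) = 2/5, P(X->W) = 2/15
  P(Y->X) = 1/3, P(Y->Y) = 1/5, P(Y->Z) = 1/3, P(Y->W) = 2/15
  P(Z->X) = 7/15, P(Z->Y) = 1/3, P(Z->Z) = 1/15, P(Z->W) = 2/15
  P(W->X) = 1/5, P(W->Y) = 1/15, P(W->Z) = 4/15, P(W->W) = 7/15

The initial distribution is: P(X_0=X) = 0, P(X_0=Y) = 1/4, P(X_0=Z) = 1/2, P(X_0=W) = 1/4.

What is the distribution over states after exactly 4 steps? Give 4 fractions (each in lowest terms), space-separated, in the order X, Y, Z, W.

Answer: 10787/33750 3509/16875 11009/40500 65/324

Derivation:
Propagating the distribution step by step (d_{t+1} = d_t * P):
d_0 = (X=0, Y=1/4, Z=1/2, W=1/4)
  d_1[X] = 0*4/15 + 1/4*1/3 + 1/2*7/15 + 1/4*1/5 = 11/30
  d_1[Y] = 0*1/5 + 1/4*1/5 + 1/2*1/3 + 1/4*1/15 = 7/30
  d_1[Z] = 0*2/5 + 1/4*1/3 + 1/2*1/15 + 1/4*4/15 = 11/60
  d_1[W] = 0*2/15 + 1/4*2/15 + 1/2*2/15 + 1/4*7/15 = 13/60
d_1 = (X=11/30, Y=7/30, Z=11/60, W=13/60)
  d_2[X] = 11/30*4/15 + 7/30*1/3 + 11/60*7/15 + 13/60*1/5 = 137/450
  d_2[Y] = 11/30*1/5 + 7/30*1/5 + 11/60*1/3 + 13/60*1/15 = 44/225
  d_2[Z] = 11/30*2/5 + 7/30*1/3 + 11/60*1/15 + 13/60*4/15 = 53/180
  d_2[W] = 11/30*2/15 + 7/30*2/15 + 11/60*2/15 + 13/60*7/15 = 37/180
d_2 = (X=137/450, Y=44/225, Z=53/180, W=37/180)
  d_3[X] = 137/450*4/15 + 44/225*1/3 + 53/180*7/15 + 37/180*1/5 = 731/2250
  d_3[Y] = 137/450*1/5 + 44/225*1/5 + 53/180*1/3 + 37/180*1/15 = 143/675
  d_3[Z] = 137/450*2/5 + 44/225*1/3 + 53/180*1/15 + 37/180*4/15 = 3529/13500
  d_3[W] = 137/450*2/15 + 44/225*2/15 + 53/180*2/15 + 37/180*7/15 = 109/540
d_3 = (X=731/2250, Y=143/675, Z=3529/13500, W=109/540)
  d_4[X] = 731/2250*4/15 + 143/675*1/3 + 3529/13500*7/15 + 109/540*1/5 = 10787/33750
  d_4[Y] = 731/2250*1/5 + 143/675*1/5 + 3529/13500*1/3 + 109/540*1/15 = 3509/16875
  d_4[Z] = 731/2250*2/5 + 143/675*1/3 + 3529/13500*1/15 + 109/540*4/15 = 11009/40500
  d_4[W] = 731/2250*2/15 + 143/675*2/15 + 3529/13500*2/15 + 109/540*7/15 = 65/324
d_4 = (X=10787/33750, Y=3509/16875, Z=11009/40500, W=65/324)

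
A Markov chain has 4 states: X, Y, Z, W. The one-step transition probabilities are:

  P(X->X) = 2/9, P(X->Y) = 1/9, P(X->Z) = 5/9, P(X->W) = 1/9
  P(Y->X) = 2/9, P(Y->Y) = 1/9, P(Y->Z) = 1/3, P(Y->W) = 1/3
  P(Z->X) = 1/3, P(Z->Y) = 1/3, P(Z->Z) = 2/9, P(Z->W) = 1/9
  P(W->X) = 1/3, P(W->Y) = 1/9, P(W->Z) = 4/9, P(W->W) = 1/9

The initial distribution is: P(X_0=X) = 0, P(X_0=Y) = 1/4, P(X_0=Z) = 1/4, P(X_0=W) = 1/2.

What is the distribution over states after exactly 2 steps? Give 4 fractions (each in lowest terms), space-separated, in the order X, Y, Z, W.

Propagating the distribution step by step (d_{t+1} = d_t * P):
d_0 = (X=0, Y=1/4, Z=1/4, W=1/2)
  d_1[X] = 0*2/9 + 1/4*2/9 + 1/4*1/3 + 1/2*1/3 = 11/36
  d_1[Y] = 0*1/9 + 1/4*1/9 + 1/4*1/3 + 1/2*1/9 = 1/6
  d_1[Z] = 0*5/9 + 1/4*1/3 + 1/4*2/9 + 1/2*4/9 = 13/36
  d_1[W] = 0*1/9 + 1/4*1/3 + 1/4*1/9 + 1/2*1/9 = 1/6
d_1 = (X=11/36, Y=1/6, Z=13/36, W=1/6)
  d_2[X] = 11/36*2/9 + 1/6*2/9 + 13/36*1/3 + 1/6*1/3 = 91/324
  d_2[Y] = 11/36*1/9 + 1/6*1/9 + 13/36*1/3 + 1/6*1/9 = 31/162
  d_2[Z] = 11/36*5/9 + 1/6*1/3 + 13/36*2/9 + 1/6*4/9 = 41/108
  d_2[W] = 11/36*1/9 + 1/6*1/3 + 13/36*1/9 + 1/6*1/9 = 4/27
d_2 = (X=91/324, Y=31/162, Z=41/108, W=4/27)

Answer: 91/324 31/162 41/108 4/27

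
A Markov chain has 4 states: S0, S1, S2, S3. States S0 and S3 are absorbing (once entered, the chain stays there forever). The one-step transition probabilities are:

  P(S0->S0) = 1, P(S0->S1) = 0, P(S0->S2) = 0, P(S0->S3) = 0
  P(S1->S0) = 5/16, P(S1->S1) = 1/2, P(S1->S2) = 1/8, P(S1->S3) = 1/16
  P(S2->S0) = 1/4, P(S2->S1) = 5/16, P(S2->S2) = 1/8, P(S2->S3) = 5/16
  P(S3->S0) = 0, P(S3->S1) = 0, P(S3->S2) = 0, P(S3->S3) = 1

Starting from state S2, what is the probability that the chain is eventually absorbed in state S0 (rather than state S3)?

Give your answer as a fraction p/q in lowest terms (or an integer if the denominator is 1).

Let a_i = P(absorbed in S0 | start in state i).
Boundary conditions: a_S0 = 1, a_S3 = 0.
For each transient state i, a_i = sum_j P(i->j) * a_j:
  a_S1 = 5/16*a_S0 + 1/2*a_S1 + 1/8*a_S2 + 1/16*a_S3
  a_S2 = 1/4*a_S0 + 5/16*a_S1 + 1/8*a_S2 + 5/16*a_S3

Substituting a_S0 = 1 and a_S3 = 0, rearrange to (I - Q) a = r where r[i] = P(i -> S0):
  [1/2, -1/8] . (a_S1, a_S2) = 5/16
  [-5/16, 7/8] . (a_S1, a_S2) = 1/4

Solving yields:
  a_S1 = 13/17
  a_S2 = 19/34

Starting state is S2, so the absorption probability is a_S2 = 19/34.

Answer: 19/34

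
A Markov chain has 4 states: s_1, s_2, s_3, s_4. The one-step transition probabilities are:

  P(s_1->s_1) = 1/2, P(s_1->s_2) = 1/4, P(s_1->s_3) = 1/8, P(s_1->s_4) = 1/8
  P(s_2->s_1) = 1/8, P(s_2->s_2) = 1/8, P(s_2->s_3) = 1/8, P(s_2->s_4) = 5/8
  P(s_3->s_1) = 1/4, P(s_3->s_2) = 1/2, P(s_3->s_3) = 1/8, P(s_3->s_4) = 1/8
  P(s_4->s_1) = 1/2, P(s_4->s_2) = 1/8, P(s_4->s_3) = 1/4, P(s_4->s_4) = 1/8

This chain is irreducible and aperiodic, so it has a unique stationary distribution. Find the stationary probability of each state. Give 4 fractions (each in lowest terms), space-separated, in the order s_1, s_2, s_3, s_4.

The stationary distribution satisfies pi = pi * P, i.e.:
  pi_s_1 = 1/2*pi_s_1 + 1/8*pi_s_2 + 1/4*pi_s_3 + 1/2*pi_s_4
  pi_s_2 = 1/4*pi_s_1 + 1/8*pi_s_2 + 1/2*pi_s_3 + 1/8*pi_s_4
  pi_s_3 = 1/8*pi_s_1 + 1/8*pi_s_2 + 1/8*pi_s_3 + 1/4*pi_s_4
  pi_s_4 = 1/8*pi_s_1 + 5/8*pi_s_2 + 1/8*pi_s_3 + 1/8*pi_s_4
with normalization: pi_s_1 + pi_s_2 + pi_s_3 + pi_s_4 = 1.

Using the first 3 balance equations plus normalization, the linear system A*pi = b is:
  [-1/2, 1/8, 1/4, 1/2] . pi = 0
  [1/4, -7/8, 1/2, 1/8] . pi = 0
  [1/8, 1/8, -7/8, 1/4] . pi = 0
  [1, 1, 1, 1] . pi = 1

Solving yields:
  pi_s_1 = 3/8
  pi_s_2 = 23/100
  pi_s_3 = 31/200
  pi_s_4 = 6/25

Verification (pi * P):
  3/8*1/2 + 23/100*1/8 + 31/200*1/4 + 6/25*1/2 = 3/8 = pi_s_1  (ok)
  3/8*1/4 + 23/100*1/8 + 31/200*1/2 + 6/25*1/8 = 23/100 = pi_s_2  (ok)
  3/8*1/8 + 23/100*1/8 + 31/200*1/8 + 6/25*1/4 = 31/200 = pi_s_3  (ok)
  3/8*1/8 + 23/100*5/8 + 31/200*1/8 + 6/25*1/8 = 6/25 = pi_s_4  (ok)

Answer: 3/8 23/100 31/200 6/25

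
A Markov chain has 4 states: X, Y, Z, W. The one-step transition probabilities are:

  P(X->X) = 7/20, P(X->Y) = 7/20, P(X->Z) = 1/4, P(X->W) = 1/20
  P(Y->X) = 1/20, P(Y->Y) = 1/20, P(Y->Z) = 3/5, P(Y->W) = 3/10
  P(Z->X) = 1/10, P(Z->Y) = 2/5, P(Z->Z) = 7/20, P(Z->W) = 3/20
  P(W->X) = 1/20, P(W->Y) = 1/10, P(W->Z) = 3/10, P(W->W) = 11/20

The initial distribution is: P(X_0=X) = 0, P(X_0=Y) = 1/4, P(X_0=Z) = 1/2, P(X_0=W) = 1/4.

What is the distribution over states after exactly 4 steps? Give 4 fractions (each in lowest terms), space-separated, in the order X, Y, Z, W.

Propagating the distribution step by step (d_{t+1} = d_t * P):
d_0 = (X=0, Y=1/4, Z=1/2, W=1/4)
  d_1[X] = 0*7/20 + 1/4*1/20 + 1/2*1/10 + 1/4*1/20 = 3/40
  d_1[Y] = 0*7/20 + 1/4*1/20 + 1/2*2/5 + 1/4*1/10 = 19/80
  d_1[Z] = 0*1/4 + 1/4*3/5 + 1/2*7/20 + 1/4*3/10 = 2/5
  d_1[W] = 0*1/20 + 1/4*3/10 + 1/2*3/20 + 1/4*11/20 = 23/80
d_1 = (X=3/40, Y=19/80, Z=2/5, W=23/80)
  d_2[X] = 3/40*7/20 + 19/80*1/20 + 2/5*1/10 + 23/80*1/20 = 37/400
  d_2[Y] = 3/40*7/20 + 19/80*1/20 + 2/5*2/5 + 23/80*1/10 = 363/1600
  d_2[Z] = 3/40*1/4 + 19/80*3/5 + 2/5*7/20 + 23/80*3/10 = 31/80
  d_2[W] = 3/40*1/20 + 19/80*3/10 + 2/5*3/20 + 23/80*11/20 = 469/1600
d_2 = (X=37/400, Y=363/1600, Z=31/80, W=469/1600)
  d_3[X] = 37/400*7/20 + 363/1600*1/20 + 31/80*1/10 + 469/1600*1/20 = 777/8000
  d_3[Y] = 37/400*7/20 + 363/1600*1/20 + 31/80*2/5 + 469/1600*1/10 = 7297/32000
  d_3[Z] = 37/400*1/4 + 363/1600*3/5 + 31/80*7/20 + 469/1600*3/10 = 49/128
  d_3[W] = 37/400*1/20 + 363/1600*3/10 + 31/80*3/20 + 469/1600*11/20 = 1869/6400
d_3 = (X=777/8000, Y=7297/32000, Z=49/128, W=1869/6400)
  d_4[X] = 777/8000*7/20 + 7297/32000*1/20 + 49/128*1/10 + 1869/6400*1/20 = 31449/320000
  d_4[Y] = 777/8000*7/20 + 7297/32000*1/20 + 49/128*2/5 + 1869/6400*1/10 = 145743/640000
  d_4[Z] = 777/8000*1/4 + 7297/32000*3/5 + 49/128*7/20 + 1869/6400*3/10 = 61231/160000
  d_4[W] = 777/8000*1/20 + 7297/32000*3/10 + 49/128*3/20 + 1869/6400*11/20 = 37287/128000
d_4 = (X=31449/320000, Y=145743/640000, Z=61231/160000, W=37287/128000)

Answer: 31449/320000 145743/640000 61231/160000 37287/128000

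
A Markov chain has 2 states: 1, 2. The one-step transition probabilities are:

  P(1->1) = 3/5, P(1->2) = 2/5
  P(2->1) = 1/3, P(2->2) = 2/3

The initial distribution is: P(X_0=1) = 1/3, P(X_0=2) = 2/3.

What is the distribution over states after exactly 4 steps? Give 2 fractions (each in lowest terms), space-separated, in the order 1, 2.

Propagating the distribution step by step (d_{t+1} = d_t * P):
d_0 = (1=1/3, 2=2/3)
  d_1[1] = 1/3*3/5 + 2/3*1/3 = 19/45
  d_1[2] = 1/3*2/5 + 2/3*2/3 = 26/45
d_1 = (1=19/45, 2=26/45)
  d_2[1] = 19/45*3/5 + 26/45*1/3 = 301/675
  d_2[2] = 19/45*2/5 + 26/45*2/3 = 374/675
d_2 = (1=301/675, 2=374/675)
  d_3[1] = 301/675*3/5 + 374/675*1/3 = 4579/10125
  d_3[2] = 301/675*2/5 + 374/675*2/3 = 5546/10125
d_3 = (1=4579/10125, 2=5546/10125)
  d_4[1] = 4579/10125*3/5 + 5546/10125*1/3 = 68941/151875
  d_4[2] = 4579/10125*2/5 + 5546/10125*2/3 = 82934/151875
d_4 = (1=68941/151875, 2=82934/151875)

Answer: 68941/151875 82934/151875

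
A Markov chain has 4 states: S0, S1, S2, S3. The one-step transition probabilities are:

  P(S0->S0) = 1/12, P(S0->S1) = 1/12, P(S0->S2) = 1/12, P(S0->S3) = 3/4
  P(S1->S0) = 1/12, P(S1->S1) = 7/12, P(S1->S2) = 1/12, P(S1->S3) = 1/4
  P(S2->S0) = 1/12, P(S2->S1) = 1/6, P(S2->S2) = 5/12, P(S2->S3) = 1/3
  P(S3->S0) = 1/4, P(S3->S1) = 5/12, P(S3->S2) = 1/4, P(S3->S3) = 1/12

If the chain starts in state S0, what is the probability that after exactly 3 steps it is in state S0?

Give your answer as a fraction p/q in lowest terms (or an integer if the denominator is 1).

Computing P^3 by repeated multiplication:
P^1 =
  S0: [1/12, 1/12, 1/12, 3/4]
  S1: [1/12, 7/12, 1/12, 1/4]
  S2: [1/12, 1/6, 5/12, 1/3]
  S3: [1/4, 5/12, 1/4, 1/12]
P^2 =
  S0: [5/24, 55/144, 17/72, 25/144]
  S1: [1/8, 67/144, 11/72, 37/144]
  S2: [5/36, 5/16, 5/18, 13/48]
  S3: [7/72, 49/144, 13/72, 55/144]
P^3 =
  S0: [97/864, 19/54, 55/288, 149/432]
  S1: [109/864, 179/432, 17/96, 61/216]
  S2: [37/288, 305/864, 191/864, 257/864]
  S3: [127/864, 19/48, 179/864, 1/4]

(P^3)[S0 -> S0] = 97/864

Answer: 97/864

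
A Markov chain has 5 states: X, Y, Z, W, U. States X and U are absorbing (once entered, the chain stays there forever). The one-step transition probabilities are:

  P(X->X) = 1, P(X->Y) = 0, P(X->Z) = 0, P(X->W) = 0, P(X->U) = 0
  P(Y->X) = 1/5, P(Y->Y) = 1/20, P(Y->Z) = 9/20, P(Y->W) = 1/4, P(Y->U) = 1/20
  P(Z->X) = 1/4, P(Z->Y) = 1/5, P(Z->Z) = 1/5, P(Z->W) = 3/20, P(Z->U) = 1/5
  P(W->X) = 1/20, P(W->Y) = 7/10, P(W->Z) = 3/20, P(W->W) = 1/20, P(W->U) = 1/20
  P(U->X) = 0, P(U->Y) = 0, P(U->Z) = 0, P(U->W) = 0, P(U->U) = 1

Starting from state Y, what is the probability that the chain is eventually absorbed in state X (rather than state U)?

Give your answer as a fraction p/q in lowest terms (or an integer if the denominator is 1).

Let a_i = P(absorbed in X | start in state i).
Boundary conditions: a_X = 1, a_U = 0.
For each transient state i, a_i = sum_j P(i->j) * a_j:
  a_Y = 1/5*a_X + 1/20*a_Y + 9/20*a_Z + 1/4*a_W + 1/20*a_U
  a_Z = 1/4*a_X + 1/5*a_Y + 1/5*a_Z + 3/20*a_W + 1/5*a_U
  a_W = 1/20*a_X + 7/10*a_Y + 3/20*a_Z + 1/20*a_W + 1/20*a_U

Substituting a_X = 1 and a_U = 0, rearrange to (I - Q) a = r where r[i] = P(i -> X):
  [19/20, -9/20, -1/4] . (a_Y, a_Z, a_W) = 1/5
  [-1/5, 4/5, -3/20] . (a_Y, a_Z, a_W) = 1/4
  [-7/10, -3/20, 19/20] . (a_Y, a_Z, a_W) = 1/20

Solving yields:
  a_Y = 739/1121
  a_Z = 668/1121
  a_W = 709/1121

Starting state is Y, so the absorption probability is a_Y = 739/1121.

Answer: 739/1121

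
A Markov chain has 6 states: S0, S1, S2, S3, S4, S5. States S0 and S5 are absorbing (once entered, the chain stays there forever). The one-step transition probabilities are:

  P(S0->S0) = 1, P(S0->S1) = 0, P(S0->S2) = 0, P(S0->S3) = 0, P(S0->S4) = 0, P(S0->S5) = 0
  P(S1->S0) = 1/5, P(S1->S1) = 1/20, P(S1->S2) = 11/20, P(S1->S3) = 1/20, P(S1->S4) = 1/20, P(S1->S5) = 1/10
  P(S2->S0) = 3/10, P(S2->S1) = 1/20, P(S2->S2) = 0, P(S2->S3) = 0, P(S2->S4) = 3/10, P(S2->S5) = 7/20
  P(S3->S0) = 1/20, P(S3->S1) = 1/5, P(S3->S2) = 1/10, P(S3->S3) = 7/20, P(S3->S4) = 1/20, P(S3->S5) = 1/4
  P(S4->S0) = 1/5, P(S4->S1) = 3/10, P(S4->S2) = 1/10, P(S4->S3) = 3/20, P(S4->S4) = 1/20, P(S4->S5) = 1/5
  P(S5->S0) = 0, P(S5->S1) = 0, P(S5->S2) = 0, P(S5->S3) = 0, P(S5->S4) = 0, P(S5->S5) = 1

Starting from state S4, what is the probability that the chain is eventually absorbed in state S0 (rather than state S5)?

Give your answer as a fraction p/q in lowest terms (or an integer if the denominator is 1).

Let a_i = P(absorbed in S0 | start in state i).
Boundary conditions: a_S0 = 1, a_S5 = 0.
For each transient state i, a_i = sum_j P(i->j) * a_j:
  a_S1 = 1/5*a_S0 + 1/20*a_S1 + 11/20*a_S2 + 1/20*a_S3 + 1/20*a_S4 + 1/10*a_S5
  a_S2 = 3/10*a_S0 + 1/20*a_S1 + 0*a_S2 + 0*a_S3 + 3/10*a_S4 + 7/20*a_S5
  a_S3 = 1/20*a_S0 + 1/5*a_S1 + 1/10*a_S2 + 7/20*a_S3 + 1/20*a_S4 + 1/4*a_S5
  a_S4 = 1/5*a_S0 + 3/10*a_S1 + 1/10*a_S2 + 3/20*a_S3 + 1/20*a_S4 + 1/5*a_S5

Substituting a_S0 = 1 and a_S5 = 0, rearrange to (I - Q) a = r where r[i] = P(i -> S0):
  [19/20, -11/20, -1/20, -1/20] . (a_S1, a_S2, a_S3, a_S4) = 1/5
  [-1/20, 1, 0, -3/10] . (a_S1, a_S2, a_S3, a_S4) = 3/10
  [-1/5, -1/10, 13/20, -1/20] . (a_S1, a_S2, a_S3, a_S4) = 1/20
  [-3/10, -1/10, -3/20, 19/20] . (a_S1, a_S2, a_S3, a_S4) = 1/5

Solving yields:
  a_S1 = 20257/38456
  a_S2 = 2263/4807
  a_S3 = 26801/76912
  a_S4 = 37029/76912

Starting state is S4, so the absorption probability is a_S4 = 37029/76912.

Answer: 37029/76912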